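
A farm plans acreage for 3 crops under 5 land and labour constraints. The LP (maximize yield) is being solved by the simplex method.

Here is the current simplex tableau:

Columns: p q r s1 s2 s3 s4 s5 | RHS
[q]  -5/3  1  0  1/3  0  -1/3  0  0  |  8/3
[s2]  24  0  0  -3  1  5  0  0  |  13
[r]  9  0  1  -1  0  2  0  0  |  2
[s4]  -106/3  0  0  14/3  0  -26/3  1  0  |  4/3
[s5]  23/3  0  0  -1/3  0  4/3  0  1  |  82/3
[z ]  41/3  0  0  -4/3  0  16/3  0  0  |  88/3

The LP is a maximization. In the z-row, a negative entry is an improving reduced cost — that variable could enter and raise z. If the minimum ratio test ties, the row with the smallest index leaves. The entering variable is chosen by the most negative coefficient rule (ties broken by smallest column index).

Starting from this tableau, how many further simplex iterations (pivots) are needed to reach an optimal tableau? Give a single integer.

pivot: s1 in, s4 out → z = 208/7
No improving column remains; optimal.

1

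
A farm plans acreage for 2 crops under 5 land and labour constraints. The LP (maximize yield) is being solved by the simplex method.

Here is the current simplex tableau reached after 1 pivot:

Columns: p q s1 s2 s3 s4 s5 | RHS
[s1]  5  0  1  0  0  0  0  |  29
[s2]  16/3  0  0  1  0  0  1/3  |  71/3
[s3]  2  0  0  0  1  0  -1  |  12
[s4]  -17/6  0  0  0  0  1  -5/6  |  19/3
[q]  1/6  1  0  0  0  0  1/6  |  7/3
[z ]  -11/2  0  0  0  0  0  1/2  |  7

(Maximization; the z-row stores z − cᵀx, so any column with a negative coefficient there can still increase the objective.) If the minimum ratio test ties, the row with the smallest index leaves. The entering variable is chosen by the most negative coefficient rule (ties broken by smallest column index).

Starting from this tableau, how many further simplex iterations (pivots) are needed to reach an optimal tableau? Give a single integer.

pivot: p in, s2 out → z = 1005/32
No improving column remains; optimal.

1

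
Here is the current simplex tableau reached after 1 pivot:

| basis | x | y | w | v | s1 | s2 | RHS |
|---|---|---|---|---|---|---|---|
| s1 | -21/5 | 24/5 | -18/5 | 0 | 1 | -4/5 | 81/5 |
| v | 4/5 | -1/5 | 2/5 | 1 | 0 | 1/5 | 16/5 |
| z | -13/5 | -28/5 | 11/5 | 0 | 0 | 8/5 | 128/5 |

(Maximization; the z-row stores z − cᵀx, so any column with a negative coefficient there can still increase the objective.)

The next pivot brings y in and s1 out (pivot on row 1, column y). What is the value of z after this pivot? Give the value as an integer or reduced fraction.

Minimum ratio for y: (81/5)/(24/5) = 27/8.
z changes by −(z-row coeff of y)·ratio = −(-28/5)·(27/8) = 189/10.
New z = 128/5 + (189/10) = 89/2.

89/2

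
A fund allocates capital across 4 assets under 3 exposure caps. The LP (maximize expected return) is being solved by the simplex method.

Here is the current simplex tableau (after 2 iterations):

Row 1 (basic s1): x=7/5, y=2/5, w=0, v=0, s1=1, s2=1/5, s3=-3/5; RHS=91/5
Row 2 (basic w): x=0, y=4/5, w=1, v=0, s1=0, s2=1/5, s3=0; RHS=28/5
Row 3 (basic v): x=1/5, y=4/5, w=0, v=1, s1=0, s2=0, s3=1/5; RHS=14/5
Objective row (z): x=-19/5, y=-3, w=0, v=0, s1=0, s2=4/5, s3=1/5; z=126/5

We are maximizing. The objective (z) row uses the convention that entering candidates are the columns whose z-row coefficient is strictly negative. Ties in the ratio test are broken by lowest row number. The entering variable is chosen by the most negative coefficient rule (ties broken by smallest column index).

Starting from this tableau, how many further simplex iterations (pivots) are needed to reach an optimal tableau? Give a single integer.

pivot: x in, s1 out → z = 373/5
pivot: y in, v out → z = 1953/26
pivot: s3 in, y out → z = 378/5
No improving column remains; optimal.

3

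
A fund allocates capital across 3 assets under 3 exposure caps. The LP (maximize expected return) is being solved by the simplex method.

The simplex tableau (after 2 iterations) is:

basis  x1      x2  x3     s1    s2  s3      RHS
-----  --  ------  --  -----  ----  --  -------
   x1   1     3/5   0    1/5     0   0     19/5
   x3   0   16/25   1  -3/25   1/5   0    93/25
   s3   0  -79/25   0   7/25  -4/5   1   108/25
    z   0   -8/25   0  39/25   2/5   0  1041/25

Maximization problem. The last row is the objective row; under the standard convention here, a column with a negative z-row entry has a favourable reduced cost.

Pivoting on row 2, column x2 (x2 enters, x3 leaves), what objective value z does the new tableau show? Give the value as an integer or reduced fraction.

Minimum ratio for x2: (93/25)/(16/25) = 93/16.
z changes by −(z-row coeff of x2)·ratio = −(-8/25)·(93/16) = 93/50.
New z = 1041/25 + (93/50) = 87/2.

87/2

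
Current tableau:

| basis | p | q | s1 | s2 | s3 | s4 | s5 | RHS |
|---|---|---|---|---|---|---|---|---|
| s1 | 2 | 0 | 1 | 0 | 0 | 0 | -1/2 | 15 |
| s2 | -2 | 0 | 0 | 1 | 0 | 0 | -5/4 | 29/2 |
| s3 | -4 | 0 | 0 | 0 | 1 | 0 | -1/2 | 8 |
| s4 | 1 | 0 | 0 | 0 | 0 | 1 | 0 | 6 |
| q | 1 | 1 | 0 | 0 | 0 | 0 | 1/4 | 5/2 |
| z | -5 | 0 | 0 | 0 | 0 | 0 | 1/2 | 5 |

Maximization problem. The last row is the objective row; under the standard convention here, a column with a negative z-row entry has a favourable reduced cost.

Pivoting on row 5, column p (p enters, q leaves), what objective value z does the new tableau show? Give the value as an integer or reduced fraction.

35/2

Minimum ratio for p: (5/2)/1 = 5/2.
z changes by −(z-row coeff of p)·ratio = −(-5)·(5/2) = 25/2.
New z = 5 + (25/2) = 35/2.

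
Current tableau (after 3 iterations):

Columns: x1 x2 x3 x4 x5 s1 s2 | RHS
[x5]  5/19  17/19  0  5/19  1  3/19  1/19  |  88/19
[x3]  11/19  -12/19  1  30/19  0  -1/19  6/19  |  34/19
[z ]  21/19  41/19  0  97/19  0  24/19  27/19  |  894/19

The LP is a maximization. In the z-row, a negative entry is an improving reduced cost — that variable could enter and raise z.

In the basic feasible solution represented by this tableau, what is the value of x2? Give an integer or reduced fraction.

0

x2 is nonbasic (not in the basis column), so its value in the current BFS is 0.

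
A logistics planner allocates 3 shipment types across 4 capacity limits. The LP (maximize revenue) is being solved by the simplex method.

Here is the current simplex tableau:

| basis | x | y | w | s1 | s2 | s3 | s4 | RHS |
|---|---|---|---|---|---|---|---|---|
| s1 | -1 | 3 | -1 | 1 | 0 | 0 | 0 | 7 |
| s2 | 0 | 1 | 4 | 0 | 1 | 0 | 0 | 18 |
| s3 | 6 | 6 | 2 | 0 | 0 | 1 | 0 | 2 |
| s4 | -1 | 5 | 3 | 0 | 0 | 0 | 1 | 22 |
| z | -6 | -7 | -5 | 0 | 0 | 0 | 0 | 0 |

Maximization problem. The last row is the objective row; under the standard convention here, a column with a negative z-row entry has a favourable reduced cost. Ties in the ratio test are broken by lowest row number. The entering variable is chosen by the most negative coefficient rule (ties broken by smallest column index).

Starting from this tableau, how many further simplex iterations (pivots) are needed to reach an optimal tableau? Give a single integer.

2

pivot: y in, s3 out → z = 7/3
pivot: w in, y out → z = 5
No improving column remains; optimal.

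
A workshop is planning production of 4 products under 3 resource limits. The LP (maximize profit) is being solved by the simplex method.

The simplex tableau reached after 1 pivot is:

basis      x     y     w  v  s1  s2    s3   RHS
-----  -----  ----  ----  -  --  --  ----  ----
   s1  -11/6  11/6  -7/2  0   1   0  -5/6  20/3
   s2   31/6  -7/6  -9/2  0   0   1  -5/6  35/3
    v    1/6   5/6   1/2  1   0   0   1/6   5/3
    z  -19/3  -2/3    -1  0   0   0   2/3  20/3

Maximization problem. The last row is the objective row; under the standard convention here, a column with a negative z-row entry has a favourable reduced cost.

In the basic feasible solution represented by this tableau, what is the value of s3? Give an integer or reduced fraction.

0

s3 is nonbasic (not in the basis column), so its value in the current BFS is 0.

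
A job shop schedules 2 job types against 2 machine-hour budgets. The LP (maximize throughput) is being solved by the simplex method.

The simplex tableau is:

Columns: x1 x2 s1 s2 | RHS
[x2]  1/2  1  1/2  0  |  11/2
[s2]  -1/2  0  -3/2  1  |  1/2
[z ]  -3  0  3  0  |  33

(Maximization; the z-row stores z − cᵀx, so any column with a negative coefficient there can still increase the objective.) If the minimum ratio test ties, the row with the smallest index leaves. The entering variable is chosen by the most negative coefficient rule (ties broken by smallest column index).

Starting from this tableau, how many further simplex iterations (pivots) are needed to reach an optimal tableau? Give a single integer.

pivot: x1 in, x2 out → z = 66
No improving column remains; optimal.

1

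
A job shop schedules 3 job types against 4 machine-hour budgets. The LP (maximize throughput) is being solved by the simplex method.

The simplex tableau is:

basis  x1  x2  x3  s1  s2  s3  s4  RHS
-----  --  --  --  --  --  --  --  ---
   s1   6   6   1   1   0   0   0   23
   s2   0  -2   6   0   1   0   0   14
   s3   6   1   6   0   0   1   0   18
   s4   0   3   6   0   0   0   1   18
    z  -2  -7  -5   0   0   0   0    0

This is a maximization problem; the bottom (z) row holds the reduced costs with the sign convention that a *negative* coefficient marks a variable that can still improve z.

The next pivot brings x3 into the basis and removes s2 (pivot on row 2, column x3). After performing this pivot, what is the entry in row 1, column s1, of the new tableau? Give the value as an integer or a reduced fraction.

1

Pivot element is row 2, column x3: 6.
Normalize row 2: new (row 2, s1) = 0/6 = 0.
row 1 ← row 1 − 1·(new row 2): 1 − 1·0 = 1.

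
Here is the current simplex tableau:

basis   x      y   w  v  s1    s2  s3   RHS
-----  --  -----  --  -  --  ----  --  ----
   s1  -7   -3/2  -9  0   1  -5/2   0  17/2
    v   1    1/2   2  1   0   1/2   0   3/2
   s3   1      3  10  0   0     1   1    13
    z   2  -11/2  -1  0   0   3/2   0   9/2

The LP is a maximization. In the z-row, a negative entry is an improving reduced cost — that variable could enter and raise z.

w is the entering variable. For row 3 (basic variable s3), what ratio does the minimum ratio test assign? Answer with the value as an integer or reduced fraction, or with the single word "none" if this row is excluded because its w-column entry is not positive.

13/10

Ratio = RHS / (w entry) = 13 / 10 = 13/10.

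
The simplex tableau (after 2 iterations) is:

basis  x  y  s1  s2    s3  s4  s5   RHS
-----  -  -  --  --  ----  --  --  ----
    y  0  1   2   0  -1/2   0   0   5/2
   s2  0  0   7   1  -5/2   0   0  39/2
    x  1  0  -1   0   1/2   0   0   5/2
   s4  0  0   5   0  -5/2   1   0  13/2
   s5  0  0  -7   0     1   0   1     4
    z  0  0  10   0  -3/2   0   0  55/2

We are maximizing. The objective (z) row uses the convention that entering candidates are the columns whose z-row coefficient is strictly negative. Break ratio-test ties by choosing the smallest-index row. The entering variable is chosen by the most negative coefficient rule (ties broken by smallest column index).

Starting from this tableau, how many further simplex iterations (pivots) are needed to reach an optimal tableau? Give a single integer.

2

pivot: s3 in, s5 out → z = 67/2
pivot: s1 in, x out → z = 168/5
No improving column remains; optimal.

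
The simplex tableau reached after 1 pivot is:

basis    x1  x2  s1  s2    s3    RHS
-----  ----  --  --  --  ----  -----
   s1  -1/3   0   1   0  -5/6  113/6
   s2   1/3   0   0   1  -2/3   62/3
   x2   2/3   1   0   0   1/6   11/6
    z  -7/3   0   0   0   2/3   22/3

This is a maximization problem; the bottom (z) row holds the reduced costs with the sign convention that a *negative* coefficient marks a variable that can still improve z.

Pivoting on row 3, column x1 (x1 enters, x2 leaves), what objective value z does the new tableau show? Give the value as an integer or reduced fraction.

55/4

Minimum ratio for x1: (11/6)/(2/3) = 11/4.
z changes by −(z-row coeff of x1)·ratio = −(-7/3)·(11/4) = 77/12.
New z = 22/3 + (77/12) = 55/4.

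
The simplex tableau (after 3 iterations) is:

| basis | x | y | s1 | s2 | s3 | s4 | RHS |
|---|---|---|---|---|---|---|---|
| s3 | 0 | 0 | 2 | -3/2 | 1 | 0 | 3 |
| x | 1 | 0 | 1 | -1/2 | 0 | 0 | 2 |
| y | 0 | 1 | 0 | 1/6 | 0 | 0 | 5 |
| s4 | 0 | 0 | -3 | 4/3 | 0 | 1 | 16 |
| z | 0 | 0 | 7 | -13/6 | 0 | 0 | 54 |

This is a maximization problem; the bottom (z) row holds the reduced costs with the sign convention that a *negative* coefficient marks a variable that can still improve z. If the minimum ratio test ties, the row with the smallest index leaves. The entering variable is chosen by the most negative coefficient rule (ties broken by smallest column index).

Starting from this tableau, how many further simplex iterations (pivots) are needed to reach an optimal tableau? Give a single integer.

1

pivot: s2 in, s4 out → z = 80
No improving column remains; optimal.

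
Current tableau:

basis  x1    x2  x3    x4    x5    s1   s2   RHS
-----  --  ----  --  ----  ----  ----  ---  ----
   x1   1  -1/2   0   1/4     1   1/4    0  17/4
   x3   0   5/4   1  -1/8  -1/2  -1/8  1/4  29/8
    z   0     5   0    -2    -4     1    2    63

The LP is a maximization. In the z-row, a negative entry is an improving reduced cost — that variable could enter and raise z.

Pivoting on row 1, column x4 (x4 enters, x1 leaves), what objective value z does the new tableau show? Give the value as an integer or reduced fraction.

Minimum ratio for x4: (17/4)/(1/4) = 17.
z changes by −(z-row coeff of x4)·ratio = −(-2)·17 = 34.
New z = 63 + 34 = 97.

97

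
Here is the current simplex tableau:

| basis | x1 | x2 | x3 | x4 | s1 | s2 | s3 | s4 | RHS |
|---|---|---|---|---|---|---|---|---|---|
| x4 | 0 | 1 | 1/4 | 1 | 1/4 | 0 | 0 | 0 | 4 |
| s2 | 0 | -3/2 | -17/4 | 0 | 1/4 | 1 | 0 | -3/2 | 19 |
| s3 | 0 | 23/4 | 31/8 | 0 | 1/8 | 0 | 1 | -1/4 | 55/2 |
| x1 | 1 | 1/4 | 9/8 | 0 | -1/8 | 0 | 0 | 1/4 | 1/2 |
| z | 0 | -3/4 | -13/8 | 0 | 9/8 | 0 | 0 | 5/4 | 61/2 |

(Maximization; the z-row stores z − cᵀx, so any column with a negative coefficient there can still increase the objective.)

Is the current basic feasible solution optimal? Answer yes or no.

Column x2 has objective-row coefficient -3/4, which is negative; an improving pivot exists, so not yet optimal.

no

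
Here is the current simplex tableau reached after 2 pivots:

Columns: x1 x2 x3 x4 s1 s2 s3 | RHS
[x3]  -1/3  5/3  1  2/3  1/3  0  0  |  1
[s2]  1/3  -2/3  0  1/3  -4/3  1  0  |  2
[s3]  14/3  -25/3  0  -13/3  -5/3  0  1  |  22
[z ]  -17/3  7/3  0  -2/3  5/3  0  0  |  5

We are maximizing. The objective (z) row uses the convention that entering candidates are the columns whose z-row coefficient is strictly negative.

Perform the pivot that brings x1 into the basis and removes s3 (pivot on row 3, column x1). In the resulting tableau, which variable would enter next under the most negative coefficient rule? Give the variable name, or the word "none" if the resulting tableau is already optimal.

Pivot element 14/3. New z-row = old z-row − (-17/3)·(row 3/(14/3)).
Updated z-row coefficients: x1: 0, x2: -109/14, x3: 0, x4: -83/14, s1: -5/14, s2: 0, s3: 17/14.
The most negative is -109/14 in column x2, so x2 would enter next.

x2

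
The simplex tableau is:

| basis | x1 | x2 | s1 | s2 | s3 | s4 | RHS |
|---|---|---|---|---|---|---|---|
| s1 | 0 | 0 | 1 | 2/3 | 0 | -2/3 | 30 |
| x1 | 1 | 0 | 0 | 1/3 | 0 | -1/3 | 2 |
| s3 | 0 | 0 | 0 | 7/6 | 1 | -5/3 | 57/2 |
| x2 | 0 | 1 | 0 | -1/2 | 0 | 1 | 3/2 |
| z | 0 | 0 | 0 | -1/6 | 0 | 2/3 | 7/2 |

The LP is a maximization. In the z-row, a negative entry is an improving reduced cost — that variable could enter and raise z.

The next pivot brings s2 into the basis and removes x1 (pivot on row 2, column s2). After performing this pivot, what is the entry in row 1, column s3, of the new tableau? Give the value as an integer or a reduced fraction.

Pivot element is row 2, column s2: 1/3.
Normalize row 2: new (row 2, s3) = 0/(1/3) = 0.
row 1 ← row 1 − (2/3)·(new row 2): 0 − (2/3)·0 = 0.

0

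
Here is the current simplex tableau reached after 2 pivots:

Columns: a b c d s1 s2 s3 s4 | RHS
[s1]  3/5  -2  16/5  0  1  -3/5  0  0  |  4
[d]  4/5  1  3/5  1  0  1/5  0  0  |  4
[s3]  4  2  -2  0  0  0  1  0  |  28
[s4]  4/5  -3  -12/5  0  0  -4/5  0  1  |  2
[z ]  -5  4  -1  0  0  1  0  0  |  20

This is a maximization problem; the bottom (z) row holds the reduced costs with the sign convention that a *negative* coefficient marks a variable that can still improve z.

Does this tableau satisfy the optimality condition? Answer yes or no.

no

Column a has objective-row coefficient -5, which is negative; an improving pivot exists, so not yet optimal.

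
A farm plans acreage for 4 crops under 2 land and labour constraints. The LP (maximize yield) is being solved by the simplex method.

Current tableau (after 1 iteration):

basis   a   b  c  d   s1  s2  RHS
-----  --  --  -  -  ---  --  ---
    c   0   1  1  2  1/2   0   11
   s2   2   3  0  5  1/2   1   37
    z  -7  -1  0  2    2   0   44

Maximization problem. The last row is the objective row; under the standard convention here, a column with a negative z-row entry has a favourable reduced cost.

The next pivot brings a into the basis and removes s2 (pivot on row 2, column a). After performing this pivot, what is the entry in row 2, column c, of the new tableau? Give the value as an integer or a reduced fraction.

0

Pivot element is row 2, column a: 2.
Normalize row 2: new (row 2, c) = 0/2 = 0.
Row 2 is the pivot row, so the entry is 0.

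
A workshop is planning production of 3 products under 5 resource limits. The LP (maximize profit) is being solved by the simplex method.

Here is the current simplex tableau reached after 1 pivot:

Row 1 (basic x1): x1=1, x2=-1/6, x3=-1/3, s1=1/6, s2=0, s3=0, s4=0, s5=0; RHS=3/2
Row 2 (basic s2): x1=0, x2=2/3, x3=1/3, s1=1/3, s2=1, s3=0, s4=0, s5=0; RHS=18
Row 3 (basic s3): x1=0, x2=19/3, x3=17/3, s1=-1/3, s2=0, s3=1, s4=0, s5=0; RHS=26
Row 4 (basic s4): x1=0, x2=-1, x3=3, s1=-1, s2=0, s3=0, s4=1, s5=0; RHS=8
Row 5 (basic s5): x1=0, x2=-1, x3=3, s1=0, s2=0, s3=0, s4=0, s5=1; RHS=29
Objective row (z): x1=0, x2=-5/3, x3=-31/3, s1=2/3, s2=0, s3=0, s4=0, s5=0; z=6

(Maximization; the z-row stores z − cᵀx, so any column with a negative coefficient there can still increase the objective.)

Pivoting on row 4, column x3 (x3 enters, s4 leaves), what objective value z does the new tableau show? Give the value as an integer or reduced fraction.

Minimum ratio for x3: 8/3 = 8/3.
z changes by −(z-row coeff of x3)·ratio = −(-31/3)·(8/3) = 248/9.
New z = 6 + (248/9) = 302/9.

302/9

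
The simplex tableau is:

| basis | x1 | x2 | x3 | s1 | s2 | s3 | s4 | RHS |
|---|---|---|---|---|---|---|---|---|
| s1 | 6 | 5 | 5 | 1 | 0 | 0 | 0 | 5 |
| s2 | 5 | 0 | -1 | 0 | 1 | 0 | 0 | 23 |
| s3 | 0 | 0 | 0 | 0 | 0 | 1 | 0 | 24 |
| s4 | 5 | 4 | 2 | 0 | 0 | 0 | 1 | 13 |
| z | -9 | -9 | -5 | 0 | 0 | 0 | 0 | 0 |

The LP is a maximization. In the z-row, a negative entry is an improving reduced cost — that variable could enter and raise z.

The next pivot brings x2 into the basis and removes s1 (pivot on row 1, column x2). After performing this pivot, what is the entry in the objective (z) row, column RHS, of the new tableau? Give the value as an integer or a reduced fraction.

9

Pivot element is row 1, column x2: 5.
Normalize row 1: new (row 1, RHS) = 5/5 = 1.
z-row ← z-row − (-9)·(new row 1): 0 − (-9)·1 = 9.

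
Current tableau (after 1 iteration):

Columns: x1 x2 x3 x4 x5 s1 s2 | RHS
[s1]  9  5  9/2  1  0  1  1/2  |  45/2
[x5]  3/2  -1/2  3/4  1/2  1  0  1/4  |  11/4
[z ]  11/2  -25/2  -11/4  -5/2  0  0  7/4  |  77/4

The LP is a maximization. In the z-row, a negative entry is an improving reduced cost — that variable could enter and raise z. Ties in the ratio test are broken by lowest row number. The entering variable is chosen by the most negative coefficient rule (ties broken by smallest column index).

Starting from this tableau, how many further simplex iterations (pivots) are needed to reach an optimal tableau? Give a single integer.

1

pivot: x2 in, s1 out → z = 151/2
No improving column remains; optimal.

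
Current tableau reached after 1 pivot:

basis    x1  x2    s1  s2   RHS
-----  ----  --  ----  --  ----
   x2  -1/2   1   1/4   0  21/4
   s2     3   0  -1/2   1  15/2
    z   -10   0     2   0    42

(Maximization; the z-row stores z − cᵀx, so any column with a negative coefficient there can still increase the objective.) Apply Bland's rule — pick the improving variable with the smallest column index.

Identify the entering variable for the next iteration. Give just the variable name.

Objective-row coefficients: x1: -10, x2: 0, s1: 2, s2: 0.
Improving columns: x1. Bland's rule picks the smallest column index → x1.

x1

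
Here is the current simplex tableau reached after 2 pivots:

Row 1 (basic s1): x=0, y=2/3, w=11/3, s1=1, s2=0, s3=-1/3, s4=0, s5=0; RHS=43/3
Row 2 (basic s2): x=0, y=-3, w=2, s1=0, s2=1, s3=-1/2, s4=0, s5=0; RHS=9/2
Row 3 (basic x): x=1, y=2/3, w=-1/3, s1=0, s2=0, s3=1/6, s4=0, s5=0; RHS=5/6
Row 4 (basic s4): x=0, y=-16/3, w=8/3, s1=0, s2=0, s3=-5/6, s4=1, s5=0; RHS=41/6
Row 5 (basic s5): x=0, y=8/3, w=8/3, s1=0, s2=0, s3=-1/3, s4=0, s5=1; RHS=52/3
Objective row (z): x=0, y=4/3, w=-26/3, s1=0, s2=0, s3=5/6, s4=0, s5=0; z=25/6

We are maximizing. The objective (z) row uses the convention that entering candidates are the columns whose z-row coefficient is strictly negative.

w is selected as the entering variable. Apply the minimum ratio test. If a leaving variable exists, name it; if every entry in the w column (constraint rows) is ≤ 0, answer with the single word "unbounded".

s2

Ratios: row 1 (s1): (43/3)/(11/3) = 43/11; row 2 (s2): (9/2)/2 = 9/4; row 3 (x): entry -1/3 ≤ 0, skip; row 4 (s4): (41/6)/(8/3) = 41/16; row 5 (s5): (52/3)/(8/3) = 13/2.
Minimum ratio is in the s2 row, so s2 leaves.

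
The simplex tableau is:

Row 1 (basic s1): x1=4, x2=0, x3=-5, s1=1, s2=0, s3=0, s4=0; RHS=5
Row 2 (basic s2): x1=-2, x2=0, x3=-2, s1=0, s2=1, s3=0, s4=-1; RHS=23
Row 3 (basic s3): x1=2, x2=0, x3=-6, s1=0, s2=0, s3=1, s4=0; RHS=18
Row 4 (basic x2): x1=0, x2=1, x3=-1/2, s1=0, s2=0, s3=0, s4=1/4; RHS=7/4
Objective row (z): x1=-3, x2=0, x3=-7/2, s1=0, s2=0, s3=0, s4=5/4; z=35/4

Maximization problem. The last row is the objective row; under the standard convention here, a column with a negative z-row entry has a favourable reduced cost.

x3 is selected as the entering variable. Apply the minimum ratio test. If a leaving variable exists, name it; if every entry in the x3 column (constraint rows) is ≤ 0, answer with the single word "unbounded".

unbounded

x3-column entries: row 1: -5, row 2: -2, row 3: -6, row 4: -1/2. All ≤ 0, so x3 can increase without bound; the LP is unbounded in this direction.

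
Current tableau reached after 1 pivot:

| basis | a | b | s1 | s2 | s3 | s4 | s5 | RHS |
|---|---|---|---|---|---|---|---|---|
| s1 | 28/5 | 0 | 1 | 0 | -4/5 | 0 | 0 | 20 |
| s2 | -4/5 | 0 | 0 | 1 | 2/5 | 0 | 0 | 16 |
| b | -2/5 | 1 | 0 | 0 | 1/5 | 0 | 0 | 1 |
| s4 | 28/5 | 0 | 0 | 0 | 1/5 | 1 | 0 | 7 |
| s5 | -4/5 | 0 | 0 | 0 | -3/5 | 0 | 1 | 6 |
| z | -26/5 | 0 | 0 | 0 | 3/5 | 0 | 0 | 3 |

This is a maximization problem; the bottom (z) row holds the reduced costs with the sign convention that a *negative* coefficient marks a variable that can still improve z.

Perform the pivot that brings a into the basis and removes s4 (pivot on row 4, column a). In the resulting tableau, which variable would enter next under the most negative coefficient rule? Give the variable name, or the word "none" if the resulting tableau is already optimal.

none

Pivot element 28/5. New z-row = old z-row − (-26/5)·(row 4/(28/5)).
Updated z-row coefficients: a: 0, b: 0, s1: 0, s2: 0, s3: 11/14, s4: 13/14, s5: 0.
No coefficient is strictly negative; the tableau after this pivot is optimal.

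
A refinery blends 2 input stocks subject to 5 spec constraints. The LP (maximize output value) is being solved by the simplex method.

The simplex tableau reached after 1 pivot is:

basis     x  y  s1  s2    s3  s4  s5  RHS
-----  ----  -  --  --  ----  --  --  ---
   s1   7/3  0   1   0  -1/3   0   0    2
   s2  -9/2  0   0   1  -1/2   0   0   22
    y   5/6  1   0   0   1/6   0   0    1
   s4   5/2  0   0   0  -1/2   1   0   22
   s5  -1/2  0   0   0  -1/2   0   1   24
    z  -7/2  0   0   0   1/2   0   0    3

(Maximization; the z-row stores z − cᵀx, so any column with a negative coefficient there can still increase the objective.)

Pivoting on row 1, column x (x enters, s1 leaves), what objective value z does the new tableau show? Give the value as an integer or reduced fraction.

Minimum ratio for x: 2/(7/3) = 6/7.
z changes by −(z-row coeff of x)·ratio = −(-7/2)·(6/7) = 3.
New z = 3 + 3 = 6.

6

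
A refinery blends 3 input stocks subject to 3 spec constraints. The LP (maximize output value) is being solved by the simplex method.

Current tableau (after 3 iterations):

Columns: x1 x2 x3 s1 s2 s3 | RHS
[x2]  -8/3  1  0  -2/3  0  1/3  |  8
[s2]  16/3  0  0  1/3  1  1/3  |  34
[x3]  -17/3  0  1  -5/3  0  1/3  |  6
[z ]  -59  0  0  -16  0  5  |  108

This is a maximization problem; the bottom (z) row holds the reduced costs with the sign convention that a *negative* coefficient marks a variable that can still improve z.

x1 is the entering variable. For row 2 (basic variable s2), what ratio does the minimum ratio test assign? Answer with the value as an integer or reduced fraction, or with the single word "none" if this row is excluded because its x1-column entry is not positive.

51/8

Ratio = RHS / (x1 entry) = 34 / (16/3) = 51/8.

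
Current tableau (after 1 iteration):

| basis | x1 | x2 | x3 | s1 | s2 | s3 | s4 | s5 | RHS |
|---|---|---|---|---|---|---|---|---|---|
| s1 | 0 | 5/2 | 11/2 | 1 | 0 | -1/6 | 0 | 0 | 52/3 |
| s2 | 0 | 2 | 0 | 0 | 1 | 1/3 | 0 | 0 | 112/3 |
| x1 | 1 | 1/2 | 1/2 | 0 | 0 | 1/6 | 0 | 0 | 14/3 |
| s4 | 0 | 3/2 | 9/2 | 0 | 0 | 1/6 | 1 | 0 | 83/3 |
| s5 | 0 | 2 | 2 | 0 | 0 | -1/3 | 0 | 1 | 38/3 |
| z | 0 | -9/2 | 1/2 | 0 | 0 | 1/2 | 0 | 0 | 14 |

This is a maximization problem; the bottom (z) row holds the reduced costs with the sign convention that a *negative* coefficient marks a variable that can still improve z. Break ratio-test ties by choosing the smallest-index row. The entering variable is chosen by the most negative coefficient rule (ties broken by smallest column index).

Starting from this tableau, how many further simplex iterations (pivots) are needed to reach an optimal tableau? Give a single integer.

pivot: x2 in, s5 out → z = 85/2
pivot: s3 in, s1 out → z = 44
No improving column remains; optimal.

2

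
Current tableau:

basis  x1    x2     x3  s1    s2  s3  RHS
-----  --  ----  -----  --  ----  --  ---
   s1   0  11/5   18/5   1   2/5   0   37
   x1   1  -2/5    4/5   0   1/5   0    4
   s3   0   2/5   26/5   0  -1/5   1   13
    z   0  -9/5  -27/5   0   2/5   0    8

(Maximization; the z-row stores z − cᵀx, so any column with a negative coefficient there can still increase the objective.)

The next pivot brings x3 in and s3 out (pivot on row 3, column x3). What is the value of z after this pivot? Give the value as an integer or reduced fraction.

43/2

Minimum ratio for x3: 13/(26/5) = 5/2.
z changes by −(z-row coeff of x3)·ratio = −(-27/5)·(5/2) = 27/2.
New z = 8 + (27/2) = 43/2.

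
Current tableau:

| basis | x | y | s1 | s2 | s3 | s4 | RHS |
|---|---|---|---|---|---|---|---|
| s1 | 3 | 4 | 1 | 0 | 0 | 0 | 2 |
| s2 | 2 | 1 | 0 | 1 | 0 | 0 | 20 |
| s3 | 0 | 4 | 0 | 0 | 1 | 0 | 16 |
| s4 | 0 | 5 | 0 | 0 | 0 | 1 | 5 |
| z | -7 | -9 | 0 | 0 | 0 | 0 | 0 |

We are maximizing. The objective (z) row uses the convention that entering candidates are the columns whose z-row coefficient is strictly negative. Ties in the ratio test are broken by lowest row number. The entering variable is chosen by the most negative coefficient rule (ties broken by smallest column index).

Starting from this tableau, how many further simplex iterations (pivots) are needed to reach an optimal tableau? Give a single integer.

pivot: y in, s1 out → z = 9/2
pivot: x in, y out → z = 14/3
No improving column remains; optimal.

2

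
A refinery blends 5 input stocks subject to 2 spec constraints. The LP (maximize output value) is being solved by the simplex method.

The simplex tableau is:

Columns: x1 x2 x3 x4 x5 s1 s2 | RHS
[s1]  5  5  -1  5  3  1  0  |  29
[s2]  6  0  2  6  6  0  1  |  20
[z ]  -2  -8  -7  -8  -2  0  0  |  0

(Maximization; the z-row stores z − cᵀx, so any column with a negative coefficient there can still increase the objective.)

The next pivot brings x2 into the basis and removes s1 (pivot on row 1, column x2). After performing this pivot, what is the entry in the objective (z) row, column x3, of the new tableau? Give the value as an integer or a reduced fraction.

-43/5

Pivot element is row 1, column x2: 5.
Normalize row 1: new (row 1, x3) = (-1)/5 = -1/5.
z-row ← z-row − (-8)·(new row 1): -7 − (-8)·(-1/5) = -43/5.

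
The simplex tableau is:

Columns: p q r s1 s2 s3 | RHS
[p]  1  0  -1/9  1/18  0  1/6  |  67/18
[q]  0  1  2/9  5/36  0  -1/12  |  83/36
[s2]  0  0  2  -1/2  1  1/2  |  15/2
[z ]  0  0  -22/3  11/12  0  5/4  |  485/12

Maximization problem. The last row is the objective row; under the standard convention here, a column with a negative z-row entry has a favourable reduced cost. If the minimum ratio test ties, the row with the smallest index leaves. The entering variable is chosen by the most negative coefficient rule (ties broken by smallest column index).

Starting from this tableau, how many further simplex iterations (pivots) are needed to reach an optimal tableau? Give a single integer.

pivot: r in, s2 out → z = 815/12
pivot: s1 in, q out → z = 524/7
No improving column remains; optimal.

2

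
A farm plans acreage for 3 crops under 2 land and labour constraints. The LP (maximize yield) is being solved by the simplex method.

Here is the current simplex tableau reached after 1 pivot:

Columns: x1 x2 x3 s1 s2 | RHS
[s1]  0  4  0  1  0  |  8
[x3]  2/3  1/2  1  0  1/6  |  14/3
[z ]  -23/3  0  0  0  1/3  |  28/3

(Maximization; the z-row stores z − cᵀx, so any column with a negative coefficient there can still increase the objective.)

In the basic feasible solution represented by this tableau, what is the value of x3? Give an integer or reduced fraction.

14/3

x3 is basic (row 2); its value is the RHS of that row: 14/3.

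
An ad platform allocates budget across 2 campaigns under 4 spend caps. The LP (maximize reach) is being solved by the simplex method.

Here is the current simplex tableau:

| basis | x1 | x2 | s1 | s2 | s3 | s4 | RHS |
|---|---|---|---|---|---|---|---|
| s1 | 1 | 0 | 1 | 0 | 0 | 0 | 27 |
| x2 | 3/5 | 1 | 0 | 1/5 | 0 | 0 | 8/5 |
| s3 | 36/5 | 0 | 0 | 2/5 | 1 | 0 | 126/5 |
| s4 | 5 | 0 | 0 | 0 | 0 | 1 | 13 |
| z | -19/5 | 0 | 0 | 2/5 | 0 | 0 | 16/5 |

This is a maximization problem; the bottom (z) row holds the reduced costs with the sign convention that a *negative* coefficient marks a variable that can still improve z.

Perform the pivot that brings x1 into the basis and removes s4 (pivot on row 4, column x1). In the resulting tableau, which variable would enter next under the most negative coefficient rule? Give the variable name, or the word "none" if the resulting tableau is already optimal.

none

Pivot element 5. New z-row = old z-row − (-19/5)·(row 4/5).
Updated z-row coefficients: x1: 0, x2: 0, s1: 0, s2: 2/5, s3: 0, s4: 19/25.
No coefficient is strictly negative; the tableau after this pivot is optimal.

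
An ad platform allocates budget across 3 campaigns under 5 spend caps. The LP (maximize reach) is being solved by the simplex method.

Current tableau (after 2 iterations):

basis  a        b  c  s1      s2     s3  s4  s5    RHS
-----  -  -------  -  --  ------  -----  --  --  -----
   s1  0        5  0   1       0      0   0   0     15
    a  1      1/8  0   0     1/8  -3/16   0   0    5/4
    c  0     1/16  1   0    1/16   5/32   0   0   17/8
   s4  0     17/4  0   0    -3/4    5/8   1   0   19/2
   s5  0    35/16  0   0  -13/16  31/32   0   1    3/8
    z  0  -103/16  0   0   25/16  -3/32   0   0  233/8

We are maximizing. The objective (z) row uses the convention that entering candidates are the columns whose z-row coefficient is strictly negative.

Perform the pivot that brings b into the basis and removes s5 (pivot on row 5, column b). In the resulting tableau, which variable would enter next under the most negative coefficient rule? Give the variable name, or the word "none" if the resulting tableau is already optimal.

s2

Pivot element 35/16. New z-row = old z-row − (-103/16)·(row 5/(35/16)).
Updated z-row coefficients: a: 0, b: 0, c: 0, s1: 0, s2: -29/35, s3: 193/70, s4: 0, s5: 103/35.
The most negative is -29/35 in column s2, so s2 would enter next.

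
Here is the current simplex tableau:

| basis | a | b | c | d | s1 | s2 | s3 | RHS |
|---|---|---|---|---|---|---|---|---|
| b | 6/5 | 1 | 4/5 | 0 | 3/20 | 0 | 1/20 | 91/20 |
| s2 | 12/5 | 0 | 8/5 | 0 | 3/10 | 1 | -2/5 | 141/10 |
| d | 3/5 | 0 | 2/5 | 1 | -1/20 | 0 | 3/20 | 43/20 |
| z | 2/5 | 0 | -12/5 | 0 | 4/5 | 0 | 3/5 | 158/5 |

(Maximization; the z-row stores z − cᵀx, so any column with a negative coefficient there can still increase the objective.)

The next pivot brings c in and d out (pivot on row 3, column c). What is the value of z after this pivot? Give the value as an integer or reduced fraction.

89/2

Minimum ratio for c: (43/20)/(2/5) = 43/8.
z changes by −(z-row coeff of c)·ratio = −(-12/5)·(43/8) = 129/10.
New z = 158/5 + (129/10) = 89/2.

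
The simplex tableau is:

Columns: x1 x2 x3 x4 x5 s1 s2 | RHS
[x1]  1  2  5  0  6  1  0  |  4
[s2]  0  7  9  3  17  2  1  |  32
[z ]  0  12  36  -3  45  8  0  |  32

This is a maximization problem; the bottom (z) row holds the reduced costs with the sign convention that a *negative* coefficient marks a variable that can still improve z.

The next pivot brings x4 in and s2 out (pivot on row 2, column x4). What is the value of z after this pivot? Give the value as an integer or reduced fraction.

Minimum ratio for x4: 32/3 = 32/3.
z changes by −(z-row coeff of x4)·ratio = −(-3)·(32/3) = 32.
New z = 32 + 32 = 64.

64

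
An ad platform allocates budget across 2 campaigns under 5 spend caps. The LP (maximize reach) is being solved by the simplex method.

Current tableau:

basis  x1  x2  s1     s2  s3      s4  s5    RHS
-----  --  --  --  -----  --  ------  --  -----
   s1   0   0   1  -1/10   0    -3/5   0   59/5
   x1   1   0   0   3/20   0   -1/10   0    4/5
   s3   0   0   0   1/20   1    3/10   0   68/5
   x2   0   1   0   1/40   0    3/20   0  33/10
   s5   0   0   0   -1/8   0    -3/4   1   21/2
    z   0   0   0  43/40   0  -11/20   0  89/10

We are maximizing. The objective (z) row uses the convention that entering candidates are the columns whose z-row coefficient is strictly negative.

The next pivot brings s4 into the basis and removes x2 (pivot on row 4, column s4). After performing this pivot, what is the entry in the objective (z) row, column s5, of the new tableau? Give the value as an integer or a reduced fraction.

Pivot element is row 4, column s4: 3/20.
Normalize row 4: new (row 4, s5) = 0/(3/20) = 0.
z-row ← z-row − (-11/20)·(new row 4): 0 − (-11/20)·0 = 0.

0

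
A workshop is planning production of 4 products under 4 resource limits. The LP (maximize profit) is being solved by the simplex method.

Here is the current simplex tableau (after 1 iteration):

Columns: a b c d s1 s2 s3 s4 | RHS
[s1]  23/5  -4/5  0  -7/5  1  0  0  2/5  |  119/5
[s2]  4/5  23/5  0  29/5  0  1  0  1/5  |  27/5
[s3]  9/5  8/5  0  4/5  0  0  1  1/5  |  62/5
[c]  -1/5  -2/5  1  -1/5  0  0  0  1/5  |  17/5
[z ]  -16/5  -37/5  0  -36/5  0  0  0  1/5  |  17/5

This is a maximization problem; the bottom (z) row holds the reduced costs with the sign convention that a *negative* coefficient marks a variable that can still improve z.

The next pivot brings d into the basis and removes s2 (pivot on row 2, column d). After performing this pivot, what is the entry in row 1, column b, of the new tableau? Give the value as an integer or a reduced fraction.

9/29

Pivot element is row 2, column d: 29/5.
Normalize row 2: new (row 2, b) = (23/5)/(29/5) = 23/29.
row 1 ← row 1 − (-7/5)·(new row 2): -4/5 − (-7/5)·(23/29) = 9/29.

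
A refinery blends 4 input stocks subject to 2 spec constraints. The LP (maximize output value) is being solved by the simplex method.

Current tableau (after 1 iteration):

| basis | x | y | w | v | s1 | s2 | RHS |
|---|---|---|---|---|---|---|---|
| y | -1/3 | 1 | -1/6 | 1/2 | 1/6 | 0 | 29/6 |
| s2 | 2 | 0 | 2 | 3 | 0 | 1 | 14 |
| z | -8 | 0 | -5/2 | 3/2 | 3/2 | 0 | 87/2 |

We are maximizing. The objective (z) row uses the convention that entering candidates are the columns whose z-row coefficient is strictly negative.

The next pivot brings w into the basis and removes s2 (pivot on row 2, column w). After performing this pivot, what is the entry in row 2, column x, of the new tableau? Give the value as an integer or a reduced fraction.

Pivot element is row 2, column w: 2.
Normalize row 2: new (row 2, x) = 2/2 = 1.
Row 2 is the pivot row, so the entry is 1.

1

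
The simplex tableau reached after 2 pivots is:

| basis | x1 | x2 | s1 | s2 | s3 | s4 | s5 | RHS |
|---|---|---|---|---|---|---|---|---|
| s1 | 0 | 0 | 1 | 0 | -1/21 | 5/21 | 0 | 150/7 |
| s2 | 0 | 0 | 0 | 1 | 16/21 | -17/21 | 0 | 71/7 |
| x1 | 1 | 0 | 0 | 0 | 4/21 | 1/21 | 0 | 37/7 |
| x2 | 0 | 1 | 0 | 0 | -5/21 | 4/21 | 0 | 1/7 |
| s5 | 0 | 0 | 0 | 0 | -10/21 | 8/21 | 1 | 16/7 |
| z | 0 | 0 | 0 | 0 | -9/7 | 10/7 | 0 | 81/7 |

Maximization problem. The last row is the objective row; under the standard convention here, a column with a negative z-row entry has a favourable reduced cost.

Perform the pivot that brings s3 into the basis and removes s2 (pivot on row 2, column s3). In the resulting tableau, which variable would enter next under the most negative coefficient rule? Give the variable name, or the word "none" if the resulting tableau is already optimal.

Pivot element 16/21. New z-row = old z-row − (-9/7)·(row 2/(16/21)).
Updated z-row coefficients: x1: 0, x2: 0, s1: 0, s2: 27/16, s3: 0, s4: 1/16, s5: 0.
No coefficient is strictly negative; the tableau after this pivot is optimal.

none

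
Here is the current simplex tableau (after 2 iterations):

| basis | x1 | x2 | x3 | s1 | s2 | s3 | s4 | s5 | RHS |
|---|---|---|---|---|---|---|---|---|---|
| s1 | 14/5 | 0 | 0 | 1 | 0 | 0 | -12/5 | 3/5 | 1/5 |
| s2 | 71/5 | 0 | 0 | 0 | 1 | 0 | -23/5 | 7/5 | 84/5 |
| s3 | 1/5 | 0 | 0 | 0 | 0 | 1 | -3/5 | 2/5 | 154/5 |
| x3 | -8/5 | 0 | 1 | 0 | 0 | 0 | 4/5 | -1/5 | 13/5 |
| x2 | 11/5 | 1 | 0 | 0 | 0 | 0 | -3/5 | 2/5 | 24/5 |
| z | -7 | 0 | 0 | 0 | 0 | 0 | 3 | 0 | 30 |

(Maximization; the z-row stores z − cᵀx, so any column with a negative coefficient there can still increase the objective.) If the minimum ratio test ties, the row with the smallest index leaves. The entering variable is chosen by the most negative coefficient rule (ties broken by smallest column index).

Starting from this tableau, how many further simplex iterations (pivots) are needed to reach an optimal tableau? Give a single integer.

pivot: x1 in, s1 out → z = 61/2
pivot: s4 in, s2 out → z = 1948/53
No improving column remains; optimal.

2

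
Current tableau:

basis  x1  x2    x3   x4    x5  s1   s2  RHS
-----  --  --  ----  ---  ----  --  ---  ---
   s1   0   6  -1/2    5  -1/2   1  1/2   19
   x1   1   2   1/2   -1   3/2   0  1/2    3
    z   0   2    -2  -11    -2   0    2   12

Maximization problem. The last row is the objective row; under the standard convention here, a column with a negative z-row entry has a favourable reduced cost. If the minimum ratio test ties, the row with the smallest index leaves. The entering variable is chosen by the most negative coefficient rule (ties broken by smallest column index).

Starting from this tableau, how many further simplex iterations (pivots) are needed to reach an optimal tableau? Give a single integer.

pivot: x4 in, s1 out → z = 269/5
pivot: x3 in, x1 out → z = 213/2
No improving column remains; optimal.

2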